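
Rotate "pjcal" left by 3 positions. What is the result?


Input: "pjcal", rotate left by 3
First 3 characters: "pjc"
Remaining characters: "al"
Concatenate remaining + first: "al" + "pjc" = "alpjc"

alpjc


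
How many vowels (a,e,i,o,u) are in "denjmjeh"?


Input: denjmjeh
Checking each character:
  'd' at position 0: consonant
  'e' at position 1: vowel (running total: 1)
  'n' at position 2: consonant
  'j' at position 3: consonant
  'm' at position 4: consonant
  'j' at position 5: consonant
  'e' at position 6: vowel (running total: 2)
  'h' at position 7: consonant
Total vowels: 2

2


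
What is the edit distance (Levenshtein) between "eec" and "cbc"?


Computing edit distance: "eec" -> "cbc"
DP table:
           c    b    c
      0    1    2    3
  e   1    1    2    3
  e   2    2    2    3
  c   3    2    3    2
Edit distance = dp[3][3] = 2

2


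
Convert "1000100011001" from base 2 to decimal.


Input: "1000100011001" in base 2
Positional expansion:
  Digit '1' (value 1) x 2^12 = 4096
  Digit '0' (value 0) x 2^11 = 0
  Digit '0' (value 0) x 2^10 = 0
  Digit '0' (value 0) x 2^9 = 0
  Digit '1' (value 1) x 2^8 = 256
  Digit '0' (value 0) x 2^7 = 0
  Digit '0' (value 0) x 2^6 = 0
  Digit '0' (value 0) x 2^5 = 0
  Digit '1' (value 1) x 2^4 = 16
  Digit '1' (value 1) x 2^3 = 8
  Digit '0' (value 0) x 2^2 = 0
  Digit '0' (value 0) x 2^1 = 0
  Digit '1' (value 1) x 2^0 = 1
Sum = 4377

4377


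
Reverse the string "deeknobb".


Input: deeknobb
Reading characters right to left:
  Position 7: 'b'
  Position 6: 'b'
  Position 5: 'o'
  Position 4: 'n'
  Position 3: 'k'
  Position 2: 'e'
  Position 1: 'e'
  Position 0: 'd'
Reversed: bbonkeed

bbonkeed


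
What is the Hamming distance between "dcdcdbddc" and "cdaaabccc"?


Comparing "dcdcdbddc" and "cdaaabccc" position by position:
  Position 0: 'd' vs 'c' => differ
  Position 1: 'c' vs 'd' => differ
  Position 2: 'd' vs 'a' => differ
  Position 3: 'c' vs 'a' => differ
  Position 4: 'd' vs 'a' => differ
  Position 5: 'b' vs 'b' => same
  Position 6: 'd' vs 'c' => differ
  Position 7: 'd' vs 'c' => differ
  Position 8: 'c' vs 'c' => same
Total differences (Hamming distance): 7

7


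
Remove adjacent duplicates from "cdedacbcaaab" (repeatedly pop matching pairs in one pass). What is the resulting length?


Input: cdedacbcaaab
Stack-based adjacent duplicate removal:
  Read 'c': push. Stack: c
  Read 'd': push. Stack: cd
  Read 'e': push. Stack: cde
  Read 'd': push. Stack: cded
  Read 'a': push. Stack: cdeda
  Read 'c': push. Stack: cdedac
  Read 'b': push. Stack: cdedacb
  Read 'c': push. Stack: cdedacbc
  Read 'a': push. Stack: cdedacbca
  Read 'a': matches stack top 'a' => pop. Stack: cdedacbc
  Read 'a': push. Stack: cdedacbca
  Read 'b': push. Stack: cdedacbcab
Final stack: "cdedacbcab" (length 10)

10


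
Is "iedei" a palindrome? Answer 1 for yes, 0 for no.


Input: iedei
Reversed: iedei
  Compare pos 0 ('i') with pos 4 ('i'): match
  Compare pos 1 ('e') with pos 3 ('e'): match
Result: palindrome

1


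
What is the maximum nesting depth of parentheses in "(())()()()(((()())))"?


Input: "(())()()()(((()())))"
Tracking depth:
  Position 0 '(': depth becomes 1
  Position 1 '(': depth becomes 2
  Position 2 ')': depth becomes 1
  Position 3 ')': depth becomes 0
  Position 4 '(': depth becomes 1
  Position 5 ')': depth becomes 0
  Position 6 '(': depth becomes 1
  Position 7 ')': depth becomes 0
  Position 8 '(': depth becomes 1
  Position 9 ')': depth becomes 0
  Position 10 '(': depth becomes 1
  Position 11 '(': depth becomes 2
  Position 12 '(': depth becomes 3
  Position 13 '(': depth becomes 4
  Position 14 ')': depth becomes 3
  Position 15 '(': depth becomes 4
  Position 16 ')': depth becomes 3
  Position 17 ')': depth becomes 2
  Position 18 ')': depth becomes 1
  Position 19 ')': depth becomes 0
Maximum depth reached: 4

4


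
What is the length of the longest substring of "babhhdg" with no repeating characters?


Input: "babhhdg"
Sliding window (track last position of each char):
  Position 0 ('b'): window [0,0] length 1 -- new best
  Position 1 ('a'): window [0,1] length 2 -- new best
  Position 2 ('b'): repeat (last at 0), move window start to 1
  Position 2 ('b'): window [1,2] length 2
  Position 3 ('h'): window [1,3] length 3 -- new best
  Position 4 ('h'): repeat (last at 3), move window start to 4
  Position 4 ('h'): window [4,4] length 1
  Position 5 ('d'): window [4,5] length 2
  Position 6 ('g'): window [4,6] length 3
Longest substring with no repeats: "abh" with length 3

3


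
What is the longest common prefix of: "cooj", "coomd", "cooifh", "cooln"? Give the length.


Words: cooj, coomd, cooifh, cooln
  Position 0: all 'c' => match
  Position 1: all 'o' => match
  Position 2: all 'o' => match
  Position 3: ('j', 'm', 'i', 'l') => mismatch, stop
LCP = "coo" (length 3)

3


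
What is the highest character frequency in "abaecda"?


Input: abaecda
Character counts:
  'a': 3
  'b': 1
  'c': 1
  'd': 1
  'e': 1
Maximum frequency: 3

3


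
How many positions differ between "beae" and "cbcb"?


Comparing "beae" and "cbcb" position by position:
  Position 0: 'b' vs 'c' => DIFFER
  Position 1: 'e' vs 'b' => DIFFER
  Position 2: 'a' vs 'c' => DIFFER
  Position 3: 'e' vs 'b' => DIFFER
Positions that differ: 4

4


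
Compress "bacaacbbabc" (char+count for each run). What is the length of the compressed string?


Input: bacaacbbabc
Runs:
  'b' x 1 => "b1"
  'a' x 1 => "a1"
  'c' x 1 => "c1"
  'a' x 2 => "a2"
  'c' x 1 => "c1"
  'b' x 2 => "b2"
  'a' x 1 => "a1"
  'b' x 1 => "b1"
  'c' x 1 => "c1"
Compressed: "b1a1c1a2c1b2a1b1c1"
Compressed length: 18

18


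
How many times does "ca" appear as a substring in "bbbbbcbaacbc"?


Searching for "ca" in "bbbbbcbaacbc"
Scanning each position:
  Position 0: "bb" => no
  Position 1: "bb" => no
  Position 2: "bb" => no
  Position 3: "bb" => no
  Position 4: "bc" => no
  Position 5: "cb" => no
  Position 6: "ba" => no
  Position 7: "aa" => no
  Position 8: "ac" => no
  Position 9: "cb" => no
  Position 10: "bc" => no
Total occurrences: 0

0


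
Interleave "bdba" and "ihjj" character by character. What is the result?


Interleaving "bdba" and "ihjj":
  Position 0: 'b' from first, 'i' from second => "bi"
  Position 1: 'd' from first, 'h' from second => "dh"
  Position 2: 'b' from first, 'j' from second => "bj"
  Position 3: 'a' from first, 'j' from second => "aj"
Result: bidhbjaj

bidhbjaj


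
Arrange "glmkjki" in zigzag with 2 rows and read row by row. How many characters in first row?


Zigzag "glmkjki" into 2 rows:
Placing characters:
  'g' => row 0
  'l' => row 1
  'm' => row 0
  'k' => row 1
  'j' => row 0
  'k' => row 1
  'i' => row 0
Rows:
  Row 0: "gmji"
  Row 1: "lkk"
First row length: 4

4


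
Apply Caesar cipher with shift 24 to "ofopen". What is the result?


Caesar cipher: shift "ofopen" by 24
  'o' (pos 14) + 24 = pos 12 = 'm'
  'f' (pos 5) + 24 = pos 3 = 'd'
  'o' (pos 14) + 24 = pos 12 = 'm'
  'p' (pos 15) + 24 = pos 13 = 'n'
  'e' (pos 4) + 24 = pos 2 = 'c'
  'n' (pos 13) + 24 = pos 11 = 'l'
Result: mdmncl

mdmncl


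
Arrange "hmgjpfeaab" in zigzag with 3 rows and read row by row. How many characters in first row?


Zigzag "hmgjpfeaab" into 3 rows:
Placing characters:
  'h' => row 0
  'm' => row 1
  'g' => row 2
  'j' => row 1
  'p' => row 0
  'f' => row 1
  'e' => row 2
  'a' => row 1
  'a' => row 0
  'b' => row 1
Rows:
  Row 0: "hpa"
  Row 1: "mjfab"
  Row 2: "ge"
First row length: 3

3


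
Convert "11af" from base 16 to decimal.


Input: "11af" in base 16
Positional expansion:
  Digit '1' (value 1) x 16^3 = 4096
  Digit '1' (value 1) x 16^2 = 256
  Digit 'a' (value 10) x 16^1 = 160
  Digit 'f' (value 15) x 16^0 = 15
Sum = 4527

4527


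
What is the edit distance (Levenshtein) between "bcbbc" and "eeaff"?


Computing edit distance: "bcbbc" -> "eeaff"
DP table:
           e    e    a    f    f
      0    1    2    3    4    5
  b   1    1    2    3    4    5
  c   2    2    2    3    4    5
  b   3    3    3    3    4    5
  b   4    4    4    4    4    5
  c   5    5    5    5    5    5
Edit distance = dp[5][5] = 5

5


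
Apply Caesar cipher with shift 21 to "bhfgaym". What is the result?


Caesar cipher: shift "bhfgaym" by 21
  'b' (pos 1) + 21 = pos 22 = 'w'
  'h' (pos 7) + 21 = pos 2 = 'c'
  'f' (pos 5) + 21 = pos 0 = 'a'
  'g' (pos 6) + 21 = pos 1 = 'b'
  'a' (pos 0) + 21 = pos 21 = 'v'
  'y' (pos 24) + 21 = pos 19 = 't'
  'm' (pos 12) + 21 = pos 7 = 'h'
Result: wcabvth

wcabvth


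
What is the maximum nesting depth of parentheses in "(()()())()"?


Input: "(()()())()"
Tracking depth:
  Position 0 '(': depth becomes 1
  Position 1 '(': depth becomes 2
  Position 2 ')': depth becomes 1
  Position 3 '(': depth becomes 2
  Position 4 ')': depth becomes 1
  Position 5 '(': depth becomes 2
  Position 6 ')': depth becomes 1
  Position 7 ')': depth becomes 0
  Position 8 '(': depth becomes 1
  Position 9 ')': depth becomes 0
Maximum depth reached: 2

2


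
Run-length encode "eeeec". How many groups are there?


Input: eeeec
Scanning for consecutive runs:
  Group 1: 'e' x 4 (positions 0-3)
  Group 2: 'c' x 1 (positions 4-4)
Total groups: 2

2


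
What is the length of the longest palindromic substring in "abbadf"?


Input: "abbadf"
Checking substrings for palindromes:
  [0:4] "abba" (len 4) => palindrome
  [1:3] "bb" (len 2) => palindrome
Longest palindromic substring: "abba" with length 4

4


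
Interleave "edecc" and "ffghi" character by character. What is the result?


Interleaving "edecc" and "ffghi":
  Position 0: 'e' from first, 'f' from second => "ef"
  Position 1: 'd' from first, 'f' from second => "df"
  Position 2: 'e' from first, 'g' from second => "eg"
  Position 3: 'c' from first, 'h' from second => "ch"
  Position 4: 'c' from first, 'i' from second => "ci"
Result: efdfegchci

efdfegchci


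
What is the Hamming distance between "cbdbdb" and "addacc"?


Comparing "cbdbdb" and "addacc" position by position:
  Position 0: 'c' vs 'a' => differ
  Position 1: 'b' vs 'd' => differ
  Position 2: 'd' vs 'd' => same
  Position 3: 'b' vs 'a' => differ
  Position 4: 'd' vs 'c' => differ
  Position 5: 'b' vs 'c' => differ
Total differences (Hamming distance): 5

5


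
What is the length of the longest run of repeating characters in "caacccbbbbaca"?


Input: "caacccbbbbaca"
Scanning for longest run:
  Position 1 ('a'): new char, reset run to 1
  Position 2 ('a'): continues run of 'a', length=2
  Position 3 ('c'): new char, reset run to 1
  Position 4 ('c'): continues run of 'c', length=2
  Position 5 ('c'): continues run of 'c', length=3
  Position 6 ('b'): new char, reset run to 1
  Position 7 ('b'): continues run of 'b', length=2
  Position 8 ('b'): continues run of 'b', length=3
  Position 9 ('b'): continues run of 'b', length=4
  Position 10 ('a'): new char, reset run to 1
  Position 11 ('c'): new char, reset run to 1
  Position 12 ('a'): new char, reset run to 1
Longest run: 'b' with length 4

4


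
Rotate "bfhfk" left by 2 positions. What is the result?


Input: "bfhfk", rotate left by 2
First 2 characters: "bf"
Remaining characters: "hfk"
Concatenate remaining + first: "hfk" + "bf" = "hfkbf"

hfkbf


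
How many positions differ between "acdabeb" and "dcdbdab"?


Comparing "acdabeb" and "dcdbdab" position by position:
  Position 0: 'a' vs 'd' => DIFFER
  Position 1: 'c' vs 'c' => same
  Position 2: 'd' vs 'd' => same
  Position 3: 'a' vs 'b' => DIFFER
  Position 4: 'b' vs 'd' => DIFFER
  Position 5: 'e' vs 'a' => DIFFER
  Position 6: 'b' vs 'b' => same
Positions that differ: 4

4


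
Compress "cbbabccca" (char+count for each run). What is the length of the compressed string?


Input: cbbabccca
Runs:
  'c' x 1 => "c1"
  'b' x 2 => "b2"
  'a' x 1 => "a1"
  'b' x 1 => "b1"
  'c' x 3 => "c3"
  'a' x 1 => "a1"
Compressed: "c1b2a1b1c3a1"
Compressed length: 12

12


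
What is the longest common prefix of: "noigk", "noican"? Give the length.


Words: noigk, noican
  Position 0: all 'n' => match
  Position 1: all 'o' => match
  Position 2: all 'i' => match
  Position 3: ('g', 'c') => mismatch, stop
LCP = "noi" (length 3)

3


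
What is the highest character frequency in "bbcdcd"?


Input: bbcdcd
Character counts:
  'b': 2
  'c': 2
  'd': 2
Maximum frequency: 2

2


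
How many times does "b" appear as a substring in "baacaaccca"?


Searching for "b" in "baacaaccca"
Scanning each position:
  Position 0: "b" => MATCH
  Position 1: "a" => no
  Position 2: "a" => no
  Position 3: "c" => no
  Position 4: "a" => no
  Position 5: "a" => no
  Position 6: "c" => no
  Position 7: "c" => no
  Position 8: "c" => no
  Position 9: "a" => no
Total occurrences: 1

1


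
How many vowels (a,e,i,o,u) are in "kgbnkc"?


Input: kgbnkc
Checking each character:
  'k' at position 0: consonant
  'g' at position 1: consonant
  'b' at position 2: consonant
  'n' at position 3: consonant
  'k' at position 4: consonant
  'c' at position 5: consonant
Total vowels: 0

0


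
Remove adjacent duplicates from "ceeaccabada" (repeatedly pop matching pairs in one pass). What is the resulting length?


Input: ceeaccabada
Stack-based adjacent duplicate removal:
  Read 'c': push. Stack: c
  Read 'e': push. Stack: ce
  Read 'e': matches stack top 'e' => pop. Stack: c
  Read 'a': push. Stack: ca
  Read 'c': push. Stack: cac
  Read 'c': matches stack top 'c' => pop. Stack: ca
  Read 'a': matches stack top 'a' => pop. Stack: c
  Read 'b': push. Stack: cb
  Read 'a': push. Stack: cba
  Read 'd': push. Stack: cbad
  Read 'a': push. Stack: cbada
Final stack: "cbada" (length 5)

5


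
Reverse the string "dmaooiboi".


Input: dmaooiboi
Reading characters right to left:
  Position 8: 'i'
  Position 7: 'o'
  Position 6: 'b'
  Position 5: 'i'
  Position 4: 'o'
  Position 3: 'o'
  Position 2: 'a'
  Position 1: 'm'
  Position 0: 'd'
Reversed: iobiooamd

iobiooamd


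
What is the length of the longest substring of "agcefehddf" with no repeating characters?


Input: "agcefehddf"
Sliding window (track last position of each char):
  Position 0 ('a'): window [0,0] length 1 -- new best
  Position 1 ('g'): window [0,1] length 2 -- new best
  Position 2 ('c'): window [0,2] length 3 -- new best
  Position 3 ('e'): window [0,3] length 4 -- new best
  Position 4 ('f'): window [0,4] length 5 -- new best
  Position 5 ('e'): repeat (last at 3), move window start to 4
  Position 5 ('e'): window [4,5] length 2
  Position 6 ('h'): window [4,6] length 3
  Position 7 ('d'): window [4,7] length 4
  Position 8 ('d'): repeat (last at 7), move window start to 8
  Position 8 ('d'): window [8,8] length 1
  Position 9 ('f'): window [8,9] length 2
Longest substring with no repeats: "agcef" with length 5

5


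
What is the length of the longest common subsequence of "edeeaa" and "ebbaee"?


LCS of "edeeaa" and "ebbaee"
DP table:
           e    b    b    a    e    e
      0    0    0    0    0    0    0
  e   0    1    1    1    1    1    1
  d   0    1    1    1    1    1    1
  e   0    1    1    1    1    2    2
  e   0    1    1    1    1    2    3
  a   0    1    1    1    2    2    3
  a   0    1    1    1    2    2    3
LCS length = dp[6][6] = 3

3


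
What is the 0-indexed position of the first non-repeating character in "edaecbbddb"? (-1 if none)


Input: edaecbbddb
Character frequencies:
  'a': 1
  'b': 3
  'c': 1
  'd': 3
  'e': 2
Scanning left to right for freq == 1:
  Position 0 ('e'): freq=2, skip
  Position 1 ('d'): freq=3, skip
  Position 2 ('a'): unique! => answer = 2

2


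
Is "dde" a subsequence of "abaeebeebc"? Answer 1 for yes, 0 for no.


Check if "dde" is a subsequence of "abaeebeebc"
Greedy scan:
  Position 0 ('a'): no match needed
  Position 1 ('b'): no match needed
  Position 2 ('a'): no match needed
  Position 3 ('e'): no match needed
  Position 4 ('e'): no match needed
  Position 5 ('b'): no match needed
  Position 6 ('e'): no match needed
  Position 7 ('e'): no match needed
  Position 8 ('b'): no match needed
  Position 9 ('c'): no match needed
Only matched 0/3 characters => not a subsequence

0


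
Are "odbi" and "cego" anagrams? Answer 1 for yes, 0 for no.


Strings: "odbi", "cego"
Sorted first:  bdio
Sorted second: cego
Differ at position 0: 'b' vs 'c' => not anagrams

0


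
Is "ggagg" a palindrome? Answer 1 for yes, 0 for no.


Input: ggagg
Reversed: ggagg
  Compare pos 0 ('g') with pos 4 ('g'): match
  Compare pos 1 ('g') with pos 3 ('g'): match
Result: palindrome

1


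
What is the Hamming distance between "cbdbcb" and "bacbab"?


Comparing "cbdbcb" and "bacbab" position by position:
  Position 0: 'c' vs 'b' => differ
  Position 1: 'b' vs 'a' => differ
  Position 2: 'd' vs 'c' => differ
  Position 3: 'b' vs 'b' => same
  Position 4: 'c' vs 'a' => differ
  Position 5: 'b' vs 'b' => same
Total differences (Hamming distance): 4

4


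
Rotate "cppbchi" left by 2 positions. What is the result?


Input: "cppbchi", rotate left by 2
First 2 characters: "cp"
Remaining characters: "pbchi"
Concatenate remaining + first: "pbchi" + "cp" = "pbchicp"

pbchicp


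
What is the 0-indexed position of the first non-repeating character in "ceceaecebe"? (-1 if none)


Input: ceceaecebe
Character frequencies:
  'a': 1
  'b': 1
  'c': 3
  'e': 5
Scanning left to right for freq == 1:
  Position 0 ('c'): freq=3, skip
  Position 1 ('e'): freq=5, skip
  Position 2 ('c'): freq=3, skip
  Position 3 ('e'): freq=5, skip
  Position 4 ('a'): unique! => answer = 4

4


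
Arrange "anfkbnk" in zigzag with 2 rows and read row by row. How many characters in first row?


Zigzag "anfkbnk" into 2 rows:
Placing characters:
  'a' => row 0
  'n' => row 1
  'f' => row 0
  'k' => row 1
  'b' => row 0
  'n' => row 1
  'k' => row 0
Rows:
  Row 0: "afbk"
  Row 1: "nkn"
First row length: 4

4


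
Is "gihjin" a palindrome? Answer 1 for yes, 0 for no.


Input: gihjin
Reversed: nijhig
  Compare pos 0 ('g') with pos 5 ('n'): MISMATCH
  Compare pos 1 ('i') with pos 4 ('i'): match
  Compare pos 2 ('h') with pos 3 ('j'): MISMATCH
Result: not a palindrome

0


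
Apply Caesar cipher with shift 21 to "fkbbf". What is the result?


Caesar cipher: shift "fkbbf" by 21
  'f' (pos 5) + 21 = pos 0 = 'a'
  'k' (pos 10) + 21 = pos 5 = 'f'
  'b' (pos 1) + 21 = pos 22 = 'w'
  'b' (pos 1) + 21 = pos 22 = 'w'
  'f' (pos 5) + 21 = pos 0 = 'a'
Result: afwwa

afwwa


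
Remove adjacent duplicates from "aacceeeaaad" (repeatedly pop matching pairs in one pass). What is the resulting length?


Input: aacceeeaaad
Stack-based adjacent duplicate removal:
  Read 'a': push. Stack: a
  Read 'a': matches stack top 'a' => pop. Stack: (empty)
  Read 'c': push. Stack: c
  Read 'c': matches stack top 'c' => pop. Stack: (empty)
  Read 'e': push. Stack: e
  Read 'e': matches stack top 'e' => pop. Stack: (empty)
  Read 'e': push. Stack: e
  Read 'a': push. Stack: ea
  Read 'a': matches stack top 'a' => pop. Stack: e
  Read 'a': push. Stack: ea
  Read 'd': push. Stack: ead
Final stack: "ead" (length 3)

3


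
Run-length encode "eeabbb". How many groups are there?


Input: eeabbb
Scanning for consecutive runs:
  Group 1: 'e' x 2 (positions 0-1)
  Group 2: 'a' x 1 (positions 2-2)
  Group 3: 'b' x 3 (positions 3-5)
Total groups: 3

3


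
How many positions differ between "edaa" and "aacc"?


Comparing "edaa" and "aacc" position by position:
  Position 0: 'e' vs 'a' => DIFFER
  Position 1: 'd' vs 'a' => DIFFER
  Position 2: 'a' vs 'c' => DIFFER
  Position 3: 'a' vs 'c' => DIFFER
Positions that differ: 4

4


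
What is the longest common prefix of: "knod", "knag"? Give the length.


Words: knod, knag
  Position 0: all 'k' => match
  Position 1: all 'n' => match
  Position 2: ('o', 'a') => mismatch, stop
LCP = "kn" (length 2)

2


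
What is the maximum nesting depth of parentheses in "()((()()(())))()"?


Input: "()((()()(())))()"
Tracking depth:
  Position 0 '(': depth becomes 1
  Position 1 ')': depth becomes 0
  Position 2 '(': depth becomes 1
  Position 3 '(': depth becomes 2
  Position 4 '(': depth becomes 3
  Position 5 ')': depth becomes 2
  Position 6 '(': depth becomes 3
  Position 7 ')': depth becomes 2
  Position 8 '(': depth becomes 3
  Position 9 '(': depth becomes 4
  Position 10 ')': depth becomes 3
  Position 11 ')': depth becomes 2
  Position 12 ')': depth becomes 1
  Position 13 ')': depth becomes 0
  Position 14 '(': depth becomes 1
  Position 15 ')': depth becomes 0
Maximum depth reached: 4

4


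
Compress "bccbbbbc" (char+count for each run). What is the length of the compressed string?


Input: bccbbbbc
Runs:
  'b' x 1 => "b1"
  'c' x 2 => "c2"
  'b' x 4 => "b4"
  'c' x 1 => "c1"
Compressed: "b1c2b4c1"
Compressed length: 8

8


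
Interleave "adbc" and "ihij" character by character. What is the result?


Interleaving "adbc" and "ihij":
  Position 0: 'a' from first, 'i' from second => "ai"
  Position 1: 'd' from first, 'h' from second => "dh"
  Position 2: 'b' from first, 'i' from second => "bi"
  Position 3: 'c' from first, 'j' from second => "cj"
Result: aidhbicj

aidhbicj


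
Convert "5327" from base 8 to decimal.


Input: "5327" in base 8
Positional expansion:
  Digit '5' (value 5) x 8^3 = 2560
  Digit '3' (value 3) x 8^2 = 192
  Digit '2' (value 2) x 8^1 = 16
  Digit '7' (value 7) x 8^0 = 7
Sum = 2775

2775


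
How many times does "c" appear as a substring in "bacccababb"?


Searching for "c" in "bacccababb"
Scanning each position:
  Position 0: "b" => no
  Position 1: "a" => no
  Position 2: "c" => MATCH
  Position 3: "c" => MATCH
  Position 4: "c" => MATCH
  Position 5: "a" => no
  Position 6: "b" => no
  Position 7: "a" => no
  Position 8: "b" => no
  Position 9: "b" => no
Total occurrences: 3

3


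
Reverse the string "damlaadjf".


Input: damlaadjf
Reading characters right to left:
  Position 8: 'f'
  Position 7: 'j'
  Position 6: 'd'
  Position 5: 'a'
  Position 4: 'a'
  Position 3: 'l'
  Position 2: 'm'
  Position 1: 'a'
  Position 0: 'd'
Reversed: fjdaalmad

fjdaalmad


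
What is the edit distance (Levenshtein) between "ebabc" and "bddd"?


Computing edit distance: "ebabc" -> "bddd"
DP table:
           b    d    d    d
      0    1    2    3    4
  e   1    1    2    3    4
  b   2    1    2    3    4
  a   3    2    2    3    4
  b   4    3    3    3    4
  c   5    4    4    4    4
Edit distance = dp[5][4] = 4

4


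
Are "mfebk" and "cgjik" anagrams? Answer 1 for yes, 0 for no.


Strings: "mfebk", "cgjik"
Sorted first:  befkm
Sorted second: cgijk
Differ at position 0: 'b' vs 'c' => not anagrams

0


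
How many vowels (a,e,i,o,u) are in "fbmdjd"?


Input: fbmdjd
Checking each character:
  'f' at position 0: consonant
  'b' at position 1: consonant
  'm' at position 2: consonant
  'd' at position 3: consonant
  'j' at position 4: consonant
  'd' at position 5: consonant
Total vowels: 0

0


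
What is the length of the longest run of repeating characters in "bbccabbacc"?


Input: "bbccabbacc"
Scanning for longest run:
  Position 1 ('b'): continues run of 'b', length=2
  Position 2 ('c'): new char, reset run to 1
  Position 3 ('c'): continues run of 'c', length=2
  Position 4 ('a'): new char, reset run to 1
  Position 5 ('b'): new char, reset run to 1
  Position 6 ('b'): continues run of 'b', length=2
  Position 7 ('a'): new char, reset run to 1
  Position 8 ('c'): new char, reset run to 1
  Position 9 ('c'): continues run of 'c', length=2
Longest run: 'b' with length 2

2


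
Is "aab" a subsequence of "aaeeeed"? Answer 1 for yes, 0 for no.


Check if "aab" is a subsequence of "aaeeeed"
Greedy scan:
  Position 0 ('a'): matches sub[0] = 'a'
  Position 1 ('a'): matches sub[1] = 'a'
  Position 2 ('e'): no match needed
  Position 3 ('e'): no match needed
  Position 4 ('e'): no match needed
  Position 5 ('e'): no match needed
  Position 6 ('d'): no match needed
Only matched 2/3 characters => not a subsequence

0


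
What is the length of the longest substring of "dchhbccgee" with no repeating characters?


Input: "dchhbccgee"
Sliding window (track last position of each char):
  Position 0 ('d'): window [0,0] length 1 -- new best
  Position 1 ('c'): window [0,1] length 2 -- new best
  Position 2 ('h'): window [0,2] length 3 -- new best
  Position 3 ('h'): repeat (last at 2), move window start to 3
  Position 3 ('h'): window [3,3] length 1
  Position 4 ('b'): window [3,4] length 2
  Position 5 ('c'): window [3,5] length 3
  Position 6 ('c'): repeat (last at 5), move window start to 6
  Position 6 ('c'): window [6,6] length 1
  Position 7 ('g'): window [6,7] length 2
  Position 8 ('e'): window [6,8] length 3
  Position 9 ('e'): repeat (last at 8), move window start to 9
  Position 9 ('e'): window [9,9] length 1
Longest substring with no repeats: "dch" with length 3

3


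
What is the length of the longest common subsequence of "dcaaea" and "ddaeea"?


LCS of "dcaaea" and "ddaeea"
DP table:
           d    d    a    e    e    a
      0    0    0    0    0    0    0
  d   0    1    1    1    1    1    1
  c   0    1    1    1    1    1    1
  a   0    1    1    2    2    2    2
  a   0    1    1    2    2    2    3
  e   0    1    1    2    3    3    3
  a   0    1    1    2    3    3    4
LCS length = dp[6][6] = 4

4


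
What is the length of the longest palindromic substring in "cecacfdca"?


Input: "cecacfdca"
Checking substrings for palindromes:
  [0:3] "cec" (len 3) => palindrome
  [2:5] "cac" (len 3) => palindrome
Longest palindromic substring: "cec" with length 3

3


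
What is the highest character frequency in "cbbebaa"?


Input: cbbebaa
Character counts:
  'a': 2
  'b': 3
  'c': 1
  'e': 1
Maximum frequency: 3

3


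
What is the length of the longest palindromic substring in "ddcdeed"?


Input: "ddcdeed"
Checking substrings for palindromes:
  [3:7] "deed" (len 4) => palindrome
  [1:4] "dcd" (len 3) => palindrome
  [0:2] "dd" (len 2) => palindrome
  [4:6] "ee" (len 2) => palindrome
Longest palindromic substring: "deed" with length 4

4


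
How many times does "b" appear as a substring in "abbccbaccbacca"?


Searching for "b" in "abbccbaccbacca"
Scanning each position:
  Position 0: "a" => no
  Position 1: "b" => MATCH
  Position 2: "b" => MATCH
  Position 3: "c" => no
  Position 4: "c" => no
  Position 5: "b" => MATCH
  Position 6: "a" => no
  Position 7: "c" => no
  Position 8: "c" => no
  Position 9: "b" => MATCH
  Position 10: "a" => no
  Position 11: "c" => no
  Position 12: "c" => no
  Position 13: "a" => no
Total occurrences: 4

4


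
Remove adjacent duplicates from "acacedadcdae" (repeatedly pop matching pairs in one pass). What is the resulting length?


Input: acacedadcdae
Stack-based adjacent duplicate removal:
  Read 'a': push. Stack: a
  Read 'c': push. Stack: ac
  Read 'a': push. Stack: aca
  Read 'c': push. Stack: acac
  Read 'e': push. Stack: acace
  Read 'd': push. Stack: acaced
  Read 'a': push. Stack: acaceda
  Read 'd': push. Stack: acacedad
  Read 'c': push. Stack: acacedadc
  Read 'd': push. Stack: acacedadcd
  Read 'a': push. Stack: acacedadcda
  Read 'e': push. Stack: acacedadcdae
Final stack: "acacedadcdae" (length 12)

12


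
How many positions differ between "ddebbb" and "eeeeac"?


Comparing "ddebbb" and "eeeeac" position by position:
  Position 0: 'd' vs 'e' => DIFFER
  Position 1: 'd' vs 'e' => DIFFER
  Position 2: 'e' vs 'e' => same
  Position 3: 'b' vs 'e' => DIFFER
  Position 4: 'b' vs 'a' => DIFFER
  Position 5: 'b' vs 'c' => DIFFER
Positions that differ: 5

5


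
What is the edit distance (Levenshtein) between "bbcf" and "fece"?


Computing edit distance: "bbcf" -> "fece"
DP table:
           f    e    c    e
      0    1    2    3    4
  b   1    1    2    3    4
  b   2    2    2    3    4
  c   3    3    3    2    3
  f   4    3    4    3    3
Edit distance = dp[4][4] = 3

3


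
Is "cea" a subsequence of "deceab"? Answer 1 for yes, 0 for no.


Check if "cea" is a subsequence of "deceab"
Greedy scan:
  Position 0 ('d'): no match needed
  Position 1 ('e'): no match needed
  Position 2 ('c'): matches sub[0] = 'c'
  Position 3 ('e'): matches sub[1] = 'e'
  Position 4 ('a'): matches sub[2] = 'a'
  Position 5 ('b'): no match needed
All 3 characters matched => is a subsequence

1


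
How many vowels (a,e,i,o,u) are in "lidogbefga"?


Input: lidogbefga
Checking each character:
  'l' at position 0: consonant
  'i' at position 1: vowel (running total: 1)
  'd' at position 2: consonant
  'o' at position 3: vowel (running total: 2)
  'g' at position 4: consonant
  'b' at position 5: consonant
  'e' at position 6: vowel (running total: 3)
  'f' at position 7: consonant
  'g' at position 8: consonant
  'a' at position 9: vowel (running total: 4)
Total vowels: 4

4


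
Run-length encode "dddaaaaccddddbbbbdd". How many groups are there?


Input: dddaaaaccddddbbbbdd
Scanning for consecutive runs:
  Group 1: 'd' x 3 (positions 0-2)
  Group 2: 'a' x 4 (positions 3-6)
  Group 3: 'c' x 2 (positions 7-8)
  Group 4: 'd' x 4 (positions 9-12)
  Group 5: 'b' x 4 (positions 13-16)
  Group 6: 'd' x 2 (positions 17-18)
Total groups: 6

6


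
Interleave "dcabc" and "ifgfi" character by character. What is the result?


Interleaving "dcabc" and "ifgfi":
  Position 0: 'd' from first, 'i' from second => "di"
  Position 1: 'c' from first, 'f' from second => "cf"
  Position 2: 'a' from first, 'g' from second => "ag"
  Position 3: 'b' from first, 'f' from second => "bf"
  Position 4: 'c' from first, 'i' from second => "ci"
Result: dicfagbfci

dicfagbfci


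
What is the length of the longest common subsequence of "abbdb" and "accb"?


LCS of "abbdb" and "accb"
DP table:
           a    c    c    b
      0    0    0    0    0
  a   0    1    1    1    1
  b   0    1    1    1    2
  b   0    1    1    1    2
  d   0    1    1    1    2
  b   0    1    1    1    2
LCS length = dp[5][4] = 2

2


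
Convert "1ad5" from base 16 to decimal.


Input: "1ad5" in base 16
Positional expansion:
  Digit '1' (value 1) x 16^3 = 4096
  Digit 'a' (value 10) x 16^2 = 2560
  Digit 'd' (value 13) x 16^1 = 208
  Digit '5' (value 5) x 16^0 = 5
Sum = 6869

6869


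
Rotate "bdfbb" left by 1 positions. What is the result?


Input: "bdfbb", rotate left by 1
First 1 characters: "b"
Remaining characters: "dfbb"
Concatenate remaining + first: "dfbb" + "b" = "dfbbb"

dfbbb


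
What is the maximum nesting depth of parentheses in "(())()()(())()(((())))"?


Input: "(())()()(())()(((())))"
Tracking depth:
  Position 0 '(': depth becomes 1
  Position 1 '(': depth becomes 2
  Position 2 ')': depth becomes 1
  Position 3 ')': depth becomes 0
  Position 4 '(': depth becomes 1
  Position 5 ')': depth becomes 0
  Position 6 '(': depth becomes 1
  Position 7 ')': depth becomes 0
  Position 8 '(': depth becomes 1
  Position 9 '(': depth becomes 2
  Position 10 ')': depth becomes 1
  Position 11 ')': depth becomes 0
  Position 12 '(': depth becomes 1
  Position 13 ')': depth becomes 0
  Position 14 '(': depth becomes 1
  Position 15 '(': depth becomes 2
  Position 16 '(': depth becomes 3
  Position 17 '(': depth becomes 4
  Position 18 ')': depth becomes 3
  Position 19 ')': depth becomes 2
  Position 20 ')': depth becomes 1
  Position 21 ')': depth becomes 0
Maximum depth reached: 4

4


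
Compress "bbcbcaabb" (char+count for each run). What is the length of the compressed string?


Input: bbcbcaabb
Runs:
  'b' x 2 => "b2"
  'c' x 1 => "c1"
  'b' x 1 => "b1"
  'c' x 1 => "c1"
  'a' x 2 => "a2"
  'b' x 2 => "b2"
Compressed: "b2c1b1c1a2b2"
Compressed length: 12

12


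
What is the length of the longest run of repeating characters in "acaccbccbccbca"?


Input: "acaccbccbccbca"
Scanning for longest run:
  Position 1 ('c'): new char, reset run to 1
  Position 2 ('a'): new char, reset run to 1
  Position 3 ('c'): new char, reset run to 1
  Position 4 ('c'): continues run of 'c', length=2
  Position 5 ('b'): new char, reset run to 1
  Position 6 ('c'): new char, reset run to 1
  Position 7 ('c'): continues run of 'c', length=2
  Position 8 ('b'): new char, reset run to 1
  Position 9 ('c'): new char, reset run to 1
  Position 10 ('c'): continues run of 'c', length=2
  Position 11 ('b'): new char, reset run to 1
  Position 12 ('c'): new char, reset run to 1
  Position 13 ('a'): new char, reset run to 1
Longest run: 'c' with length 2

2


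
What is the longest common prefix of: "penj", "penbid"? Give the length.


Words: penj, penbid
  Position 0: all 'p' => match
  Position 1: all 'e' => match
  Position 2: all 'n' => match
  Position 3: ('j', 'b') => mismatch, stop
LCP = "pen" (length 3)

3


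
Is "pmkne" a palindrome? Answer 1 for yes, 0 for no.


Input: pmkne
Reversed: enkmp
  Compare pos 0 ('p') with pos 4 ('e'): MISMATCH
  Compare pos 1 ('m') with pos 3 ('n'): MISMATCH
Result: not a palindrome

0


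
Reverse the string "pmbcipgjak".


Input: pmbcipgjak
Reading characters right to left:
  Position 9: 'k'
  Position 8: 'a'
  Position 7: 'j'
  Position 6: 'g'
  Position 5: 'p'
  Position 4: 'i'
  Position 3: 'c'
  Position 2: 'b'
  Position 1: 'm'
  Position 0: 'p'
Reversed: kajgpicbmp

kajgpicbmp


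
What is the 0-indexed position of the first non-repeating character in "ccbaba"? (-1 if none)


Input: ccbaba
Character frequencies:
  'a': 2
  'b': 2
  'c': 2
Scanning left to right for freq == 1:
  Position 0 ('c'): freq=2, skip
  Position 1 ('c'): freq=2, skip
  Position 2 ('b'): freq=2, skip
  Position 3 ('a'): freq=2, skip
  Position 4 ('b'): freq=2, skip
  Position 5 ('a'): freq=2, skip
  No unique character found => answer = -1

-1


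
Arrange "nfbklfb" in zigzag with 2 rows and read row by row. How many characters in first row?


Zigzag "nfbklfb" into 2 rows:
Placing characters:
  'n' => row 0
  'f' => row 1
  'b' => row 0
  'k' => row 1
  'l' => row 0
  'f' => row 1
  'b' => row 0
Rows:
  Row 0: "nblb"
  Row 1: "fkf"
First row length: 4

4


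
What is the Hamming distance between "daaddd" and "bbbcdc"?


Comparing "daaddd" and "bbbcdc" position by position:
  Position 0: 'd' vs 'b' => differ
  Position 1: 'a' vs 'b' => differ
  Position 2: 'a' vs 'b' => differ
  Position 3: 'd' vs 'c' => differ
  Position 4: 'd' vs 'd' => same
  Position 5: 'd' vs 'c' => differ
Total differences (Hamming distance): 5

5


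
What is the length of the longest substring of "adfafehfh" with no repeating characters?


Input: "adfafehfh"
Sliding window (track last position of each char):
  Position 0 ('a'): window [0,0] length 1 -- new best
  Position 1 ('d'): window [0,1] length 2 -- new best
  Position 2 ('f'): window [0,2] length 3 -- new best
  Position 3 ('a'): repeat (last at 0), move window start to 1
  Position 3 ('a'): window [1,3] length 3
  Position 4 ('f'): repeat (last at 2), move window start to 3
  Position 4 ('f'): window [3,4] length 2
  Position 5 ('e'): window [3,5] length 3
  Position 6 ('h'): window [3,6] length 4 -- new best
  Position 7 ('f'): repeat (last at 4), move window start to 5
  Position 7 ('f'): window [5,7] length 3
  Position 8 ('h'): repeat (last at 6), move window start to 7
  Position 8 ('h'): window [7,8] length 2
Longest substring with no repeats: "afeh" with length 4

4


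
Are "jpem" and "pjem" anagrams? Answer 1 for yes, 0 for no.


Strings: "jpem", "pjem"
Sorted first:  ejmp
Sorted second: ejmp
Sorted forms match => anagrams

1


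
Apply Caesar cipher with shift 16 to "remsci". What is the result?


Caesar cipher: shift "remsci" by 16
  'r' (pos 17) + 16 = pos 7 = 'h'
  'e' (pos 4) + 16 = pos 20 = 'u'
  'm' (pos 12) + 16 = pos 2 = 'c'
  's' (pos 18) + 16 = pos 8 = 'i'
  'c' (pos 2) + 16 = pos 18 = 's'
  'i' (pos 8) + 16 = pos 24 = 'y'
Result: hucisy

hucisy


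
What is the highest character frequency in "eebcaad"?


Input: eebcaad
Character counts:
  'a': 2
  'b': 1
  'c': 1
  'd': 1
  'e': 2
Maximum frequency: 2

2


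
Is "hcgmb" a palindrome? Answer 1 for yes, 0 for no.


Input: hcgmb
Reversed: bmgch
  Compare pos 0 ('h') with pos 4 ('b'): MISMATCH
  Compare pos 1 ('c') with pos 3 ('m'): MISMATCH
Result: not a palindrome

0


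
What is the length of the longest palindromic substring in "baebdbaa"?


Input: "baebdbaa"
Checking substrings for palindromes:
  [3:6] "bdb" (len 3) => palindrome
  [6:8] "aa" (len 2) => palindrome
Longest palindromic substring: "bdb" with length 3

3


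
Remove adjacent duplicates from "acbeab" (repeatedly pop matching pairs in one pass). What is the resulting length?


Input: acbeab
Stack-based adjacent duplicate removal:
  Read 'a': push. Stack: a
  Read 'c': push. Stack: ac
  Read 'b': push. Stack: acb
  Read 'e': push. Stack: acbe
  Read 'a': push. Stack: acbea
  Read 'b': push. Stack: acbeab
Final stack: "acbeab" (length 6)

6


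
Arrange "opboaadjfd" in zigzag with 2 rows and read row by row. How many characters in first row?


Zigzag "opboaadjfd" into 2 rows:
Placing characters:
  'o' => row 0
  'p' => row 1
  'b' => row 0
  'o' => row 1
  'a' => row 0
  'a' => row 1
  'd' => row 0
  'j' => row 1
  'f' => row 0
  'd' => row 1
Rows:
  Row 0: "obadf"
  Row 1: "poajd"
First row length: 5

5


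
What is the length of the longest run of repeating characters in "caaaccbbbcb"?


Input: "caaaccbbbcb"
Scanning for longest run:
  Position 1 ('a'): new char, reset run to 1
  Position 2 ('a'): continues run of 'a', length=2
  Position 3 ('a'): continues run of 'a', length=3
  Position 4 ('c'): new char, reset run to 1
  Position 5 ('c'): continues run of 'c', length=2
  Position 6 ('b'): new char, reset run to 1
  Position 7 ('b'): continues run of 'b', length=2
  Position 8 ('b'): continues run of 'b', length=3
  Position 9 ('c'): new char, reset run to 1
  Position 10 ('b'): new char, reset run to 1
Longest run: 'a' with length 3

3


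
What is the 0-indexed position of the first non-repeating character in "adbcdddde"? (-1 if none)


Input: adbcdddde
Character frequencies:
  'a': 1
  'b': 1
  'c': 1
  'd': 5
  'e': 1
Scanning left to right for freq == 1:
  Position 0 ('a'): unique! => answer = 0

0


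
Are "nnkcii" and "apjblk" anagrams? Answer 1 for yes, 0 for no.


Strings: "nnkcii", "apjblk"
Sorted first:  ciiknn
Sorted second: abjklp
Differ at position 0: 'c' vs 'a' => not anagrams

0


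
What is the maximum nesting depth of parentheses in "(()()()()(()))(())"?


Input: "(()()()()(()))(())"
Tracking depth:
  Position 0 '(': depth becomes 1
  Position 1 '(': depth becomes 2
  Position 2 ')': depth becomes 1
  Position 3 '(': depth becomes 2
  Position 4 ')': depth becomes 1
  Position 5 '(': depth becomes 2
  Position 6 ')': depth becomes 1
  Position 7 '(': depth becomes 2
  Position 8 ')': depth becomes 1
  Position 9 '(': depth becomes 2
  Position 10 '(': depth becomes 3
  Position 11 ')': depth becomes 2
  Position 12 ')': depth becomes 1
  Position 13 ')': depth becomes 0
  Position 14 '(': depth becomes 1
  Position 15 '(': depth becomes 2
  Position 16 ')': depth becomes 1
  Position 17 ')': depth becomes 0
Maximum depth reached: 3

3


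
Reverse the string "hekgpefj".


Input: hekgpefj
Reading characters right to left:
  Position 7: 'j'
  Position 6: 'f'
  Position 5: 'e'
  Position 4: 'p'
  Position 3: 'g'
  Position 2: 'k'
  Position 1: 'e'
  Position 0: 'h'
Reversed: jfepgkeh

jfepgkeh


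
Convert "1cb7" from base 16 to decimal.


Input: "1cb7" in base 16
Positional expansion:
  Digit '1' (value 1) x 16^3 = 4096
  Digit 'c' (value 12) x 16^2 = 3072
  Digit 'b' (value 11) x 16^1 = 176
  Digit '7' (value 7) x 16^0 = 7
Sum = 7351

7351


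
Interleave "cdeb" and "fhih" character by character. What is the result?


Interleaving "cdeb" and "fhih":
  Position 0: 'c' from first, 'f' from second => "cf"
  Position 1: 'd' from first, 'h' from second => "dh"
  Position 2: 'e' from first, 'i' from second => "ei"
  Position 3: 'b' from first, 'h' from second => "bh"
Result: cfdheibh

cfdheibh


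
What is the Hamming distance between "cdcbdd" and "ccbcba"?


Comparing "cdcbdd" and "ccbcba" position by position:
  Position 0: 'c' vs 'c' => same
  Position 1: 'd' vs 'c' => differ
  Position 2: 'c' vs 'b' => differ
  Position 3: 'b' vs 'c' => differ
  Position 4: 'd' vs 'b' => differ
  Position 5: 'd' vs 'a' => differ
Total differences (Hamming distance): 5

5
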